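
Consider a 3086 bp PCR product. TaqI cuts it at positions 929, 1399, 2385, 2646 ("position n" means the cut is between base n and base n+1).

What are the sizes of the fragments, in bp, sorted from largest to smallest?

986, 929, 470, 440, 261 bp

Linear molecule, 4 cuts → 5 fragments:
  929 − 0 = 929 bp
  1399 − 929 = 470 bp
  2385 − 1399 = 986 bp
  2646 − 2385 = 261 bp
  3086 − 2646 = 440 bp
Sorted largest to smallest: 986, 929, 470, 440, 261 bp.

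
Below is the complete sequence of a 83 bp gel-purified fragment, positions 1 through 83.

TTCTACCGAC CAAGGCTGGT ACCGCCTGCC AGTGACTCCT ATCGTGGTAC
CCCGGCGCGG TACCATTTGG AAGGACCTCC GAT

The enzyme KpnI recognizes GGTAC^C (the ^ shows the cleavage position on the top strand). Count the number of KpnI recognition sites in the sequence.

GGTACC occurs starting at positions 18, 46, 59.
KpnI cuts at 3 sites.

3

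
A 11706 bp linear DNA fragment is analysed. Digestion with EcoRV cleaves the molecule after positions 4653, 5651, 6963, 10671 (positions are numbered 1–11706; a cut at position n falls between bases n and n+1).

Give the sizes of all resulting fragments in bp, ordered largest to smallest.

4653, 3708, 1312, 1035, 998 bp

Linear molecule, 4 cuts → 5 fragments:
  4653 − 0 = 4653 bp
  5651 − 4653 = 998 bp
  6963 − 5651 = 1312 bp
  10671 − 6963 = 3708 bp
  11706 − 10671 = 1035 bp
Sorted largest to smallest: 4653, 3708, 1312, 1035, 998 bp.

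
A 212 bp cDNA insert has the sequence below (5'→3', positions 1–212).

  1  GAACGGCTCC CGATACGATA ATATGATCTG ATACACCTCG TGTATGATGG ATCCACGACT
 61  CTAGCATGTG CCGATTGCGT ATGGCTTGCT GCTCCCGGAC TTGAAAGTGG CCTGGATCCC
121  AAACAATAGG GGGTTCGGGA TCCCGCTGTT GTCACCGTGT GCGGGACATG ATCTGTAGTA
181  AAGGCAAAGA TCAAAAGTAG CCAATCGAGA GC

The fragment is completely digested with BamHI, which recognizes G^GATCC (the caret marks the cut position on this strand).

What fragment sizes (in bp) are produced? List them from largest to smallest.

BamHI sites (GGATCC) start at positions 49, 114, 138.
BamHI cuts after the first base of each site, so after positions 49, 114, 138.
Linear molecule, 3 cuts → 4 fragments:
  1–49 → 49 bp
  50–114 → 65 bp
  115–138 → 24 bp
  139–212 → 74 bp
Sorted largest to smallest: 74, 65, 49, 24 bp.

74, 65, 49, 24 bp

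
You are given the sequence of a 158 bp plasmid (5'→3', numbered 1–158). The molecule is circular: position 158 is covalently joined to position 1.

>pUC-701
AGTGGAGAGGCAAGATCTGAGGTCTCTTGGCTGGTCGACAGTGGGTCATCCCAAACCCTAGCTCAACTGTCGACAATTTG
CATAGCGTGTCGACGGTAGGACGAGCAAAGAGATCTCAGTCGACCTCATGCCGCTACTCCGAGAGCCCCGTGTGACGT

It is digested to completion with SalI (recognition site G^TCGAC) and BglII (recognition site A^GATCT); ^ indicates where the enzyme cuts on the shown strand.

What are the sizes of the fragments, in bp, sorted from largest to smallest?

SalI sites (GTCGAC) start at positions 34, 69, 89, 119.
SalI cuts after the first base of each site, so after positions 34, 69, 89, 119.
BglII sites (AGATCT) start at positions 13, 111.
BglII cuts after the first base of each site, so after positions 13, 111.
Combined cut positions: 13, 34, 69, 89, 111, 119.
Circular molecule, 6 cuts → 6 fragments:
  14–34 → 21 bp
  35–69 → 35 bp
  70–89 → 20 bp
  90–111 → 22 bp
  112–119 → 8 bp
  120–158 then 1–13 → 39 + 13 = 52 bp
Sorted largest to smallest: 52, 35, 22, 21, 20, 8 bp.

52, 35, 22, 21, 20, 8 bp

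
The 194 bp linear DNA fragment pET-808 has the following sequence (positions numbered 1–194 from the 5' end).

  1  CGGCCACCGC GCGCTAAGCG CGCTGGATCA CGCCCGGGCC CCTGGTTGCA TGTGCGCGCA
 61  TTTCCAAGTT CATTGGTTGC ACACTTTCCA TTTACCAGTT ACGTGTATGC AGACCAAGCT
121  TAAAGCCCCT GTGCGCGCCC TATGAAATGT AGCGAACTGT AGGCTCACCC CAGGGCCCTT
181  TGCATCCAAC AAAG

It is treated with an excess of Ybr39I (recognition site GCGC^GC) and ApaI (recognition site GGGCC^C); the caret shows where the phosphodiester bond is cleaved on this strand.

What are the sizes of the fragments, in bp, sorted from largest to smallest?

79, 41, 19, 17, 17, 12, 9 bp

Ybr39I sites (GCGCGC) start at positions 9, 18, 54, 133.
Ybr39I cuts after base 4 of each site, so after positions 12, 21, 57, 136.
ApaI sites (GGGCCC) start at positions 36, 173.
ApaI cuts after base 5 of each site (before the last base), so after positions 40, 177.
Combined cut positions: 12, 21, 40, 57, 136, 177.
Linear molecule, 6 cuts → 7 fragments:
  1–12 → 12 bp
  13–21 → 9 bp
  22–40 → 19 bp
  41–57 → 17 bp
  58–136 → 79 bp
  137–177 → 41 bp
  178–194 → 17 bp
Sorted largest to smallest: 79, 41, 19, 17, 17, 12, 9 bp.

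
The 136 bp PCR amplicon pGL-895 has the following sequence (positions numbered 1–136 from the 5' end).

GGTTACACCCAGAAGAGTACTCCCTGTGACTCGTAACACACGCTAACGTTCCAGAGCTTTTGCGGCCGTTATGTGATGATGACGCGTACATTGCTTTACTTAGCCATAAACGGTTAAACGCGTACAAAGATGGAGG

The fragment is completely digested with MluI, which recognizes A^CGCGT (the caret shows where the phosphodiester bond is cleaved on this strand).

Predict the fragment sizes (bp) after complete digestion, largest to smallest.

82, 36, 18 bp

MluI sites (ACGCGT) start at positions 82, 118.
MluI cuts after the first base of each site, so after positions 82, 118.
Linear molecule, 2 cuts → 3 fragments:
  1–82 → 82 bp
  83–118 → 36 bp
  119–136 → 18 bp
Sorted largest to smallest: 82, 36, 18 bp.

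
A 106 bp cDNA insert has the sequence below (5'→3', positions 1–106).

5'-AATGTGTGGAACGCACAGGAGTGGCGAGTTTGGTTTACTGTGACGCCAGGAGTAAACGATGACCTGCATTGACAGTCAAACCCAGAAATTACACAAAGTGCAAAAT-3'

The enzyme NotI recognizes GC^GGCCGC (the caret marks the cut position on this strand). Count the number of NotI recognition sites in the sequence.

0

No occurrence of GCGGCCGC is present in the sequence.
NotI does not cut: 0 sites.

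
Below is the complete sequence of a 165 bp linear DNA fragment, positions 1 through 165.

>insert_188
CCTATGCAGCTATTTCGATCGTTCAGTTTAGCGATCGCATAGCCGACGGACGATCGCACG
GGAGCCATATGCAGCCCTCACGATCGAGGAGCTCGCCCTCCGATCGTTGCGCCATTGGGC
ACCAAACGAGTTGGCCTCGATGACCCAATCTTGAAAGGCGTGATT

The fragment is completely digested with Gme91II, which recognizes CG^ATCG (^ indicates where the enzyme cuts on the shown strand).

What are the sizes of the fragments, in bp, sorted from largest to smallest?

63, 30, 20, 19, 17, 16 bp

Gme91II sites (CGATCG) start at positions 16, 32, 51, 81, 101.
Gme91II cuts after base 2 of each site, so after positions 17, 33, 52, 82, 102.
Linear molecule, 5 cuts → 6 fragments:
  1–17 → 17 bp
  18–33 → 16 bp
  34–52 → 19 bp
  53–82 → 30 bp
  83–102 → 20 bp
  103–165 → 63 bp
Sorted largest to smallest: 63, 30, 20, 19, 17, 16 bp.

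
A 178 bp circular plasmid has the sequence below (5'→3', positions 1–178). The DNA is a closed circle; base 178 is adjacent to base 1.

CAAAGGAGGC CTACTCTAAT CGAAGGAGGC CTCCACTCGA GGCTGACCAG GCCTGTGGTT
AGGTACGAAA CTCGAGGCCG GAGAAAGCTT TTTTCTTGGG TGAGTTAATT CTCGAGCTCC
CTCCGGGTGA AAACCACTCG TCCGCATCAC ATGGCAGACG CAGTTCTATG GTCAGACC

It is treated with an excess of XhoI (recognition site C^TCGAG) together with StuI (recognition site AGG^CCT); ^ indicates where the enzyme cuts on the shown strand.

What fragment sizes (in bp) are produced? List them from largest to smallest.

XhoI sites (CTCGAG) start at positions 36, 71, 111.
XhoI cuts after the first base of each site, so after positions 36, 71, 111.
StuI sites (AGGCCT) start at positions 7, 27, 49.
StuI cuts after base 3 of each site, so after positions 9, 29, 51.
Combined cut positions: 9, 29, 36, 51, 71, 111.
Circular molecule, 6 cuts → 6 fragments:
  10–29 → 20 bp
  30–36 → 7 bp
  37–51 → 15 bp
  52–71 → 20 bp
  72–111 → 40 bp
  112–178 then 1–9 → 67 + 9 = 76 bp
Sorted largest to smallest: 76, 40, 20, 20, 15, 7 bp.

76, 40, 20, 20, 15, 7 bp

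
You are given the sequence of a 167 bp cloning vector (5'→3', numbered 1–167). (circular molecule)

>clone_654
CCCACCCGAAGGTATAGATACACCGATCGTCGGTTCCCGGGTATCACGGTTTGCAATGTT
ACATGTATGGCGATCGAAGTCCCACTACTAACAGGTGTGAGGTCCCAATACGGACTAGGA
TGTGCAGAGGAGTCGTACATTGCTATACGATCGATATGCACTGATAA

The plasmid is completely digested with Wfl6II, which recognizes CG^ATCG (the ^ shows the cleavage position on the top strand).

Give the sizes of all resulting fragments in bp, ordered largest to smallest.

Wfl6II sites (CGATCG) start at positions 24, 71, 148.
Wfl6II cuts after base 2 of each site, so after positions 25, 72, 149.
Circular molecule, 3 cuts → 3 fragments:
  26–72 → 47 bp
  73–149 → 77 bp
  150–167 then 1–25 → 18 + 25 = 43 bp
Sorted largest to smallest: 77, 47, 43 bp.

77, 47, 43 bp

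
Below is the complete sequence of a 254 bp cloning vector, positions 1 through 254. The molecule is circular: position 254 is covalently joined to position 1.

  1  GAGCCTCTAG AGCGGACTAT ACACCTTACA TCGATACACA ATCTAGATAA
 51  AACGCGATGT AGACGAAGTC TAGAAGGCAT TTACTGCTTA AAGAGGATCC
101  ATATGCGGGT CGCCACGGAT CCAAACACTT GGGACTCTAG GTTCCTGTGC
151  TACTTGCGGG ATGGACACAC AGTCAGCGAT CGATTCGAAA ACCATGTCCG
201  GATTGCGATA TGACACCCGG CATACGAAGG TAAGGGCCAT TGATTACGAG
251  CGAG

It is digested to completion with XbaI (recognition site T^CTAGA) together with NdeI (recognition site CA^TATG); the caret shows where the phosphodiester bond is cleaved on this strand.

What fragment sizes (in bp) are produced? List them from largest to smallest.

XbaI sites (TCTAGA) start at positions 6, 42, 69.
XbaI cuts after the first base of each site, so after positions 6, 42, 69.
The NdeI site (CATATG) starts at position 100.
NdeI cuts after base 2 of each site, so after position 101.
Combined cut positions: 6, 42, 69, 101.
Circular molecule, 4 cuts → 4 fragments:
  7–42 → 36 bp
  43–69 → 27 bp
  70–101 → 32 bp
  102–254 then 1–6 → 153 + 6 = 159 bp
Sorted largest to smallest: 159, 36, 32, 27 bp.

159, 36, 32, 27 bp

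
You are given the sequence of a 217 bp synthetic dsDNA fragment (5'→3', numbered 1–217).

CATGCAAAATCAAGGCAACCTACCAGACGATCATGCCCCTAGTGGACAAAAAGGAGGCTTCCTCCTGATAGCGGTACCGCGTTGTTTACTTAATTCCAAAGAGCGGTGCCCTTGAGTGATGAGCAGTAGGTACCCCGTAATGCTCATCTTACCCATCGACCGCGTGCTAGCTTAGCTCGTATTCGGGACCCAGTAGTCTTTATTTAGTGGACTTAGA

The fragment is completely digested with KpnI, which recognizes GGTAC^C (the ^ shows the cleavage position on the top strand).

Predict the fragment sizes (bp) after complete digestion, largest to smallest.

KpnI sites (GGTACC) start at positions 73, 129.
KpnI cuts after base 5 of each site (before the last base), so after positions 77, 133.
Linear molecule, 2 cuts → 3 fragments:
  1–77 → 77 bp
  78–133 → 56 bp
  134–217 → 84 bp
Sorted largest to smallest: 84, 77, 56 bp.

84, 77, 56 bp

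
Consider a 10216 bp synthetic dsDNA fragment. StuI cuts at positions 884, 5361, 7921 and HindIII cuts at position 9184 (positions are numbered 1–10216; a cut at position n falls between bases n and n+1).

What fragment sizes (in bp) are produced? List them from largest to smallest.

4477, 2560, 1263, 1032, 884 bp

Combined cut positions (sorted): 884, 5361, 7921, 9184.
Linear molecule, 4 cuts → 5 fragments:
  884 − 0 = 884 bp
  5361 − 884 = 4477 bp
  7921 − 5361 = 2560 bp
  9184 − 7921 = 1263 bp
  10216 − 9184 = 1032 bp
Sorted largest to smallest: 4477, 2560, 1263, 1032, 884 bp.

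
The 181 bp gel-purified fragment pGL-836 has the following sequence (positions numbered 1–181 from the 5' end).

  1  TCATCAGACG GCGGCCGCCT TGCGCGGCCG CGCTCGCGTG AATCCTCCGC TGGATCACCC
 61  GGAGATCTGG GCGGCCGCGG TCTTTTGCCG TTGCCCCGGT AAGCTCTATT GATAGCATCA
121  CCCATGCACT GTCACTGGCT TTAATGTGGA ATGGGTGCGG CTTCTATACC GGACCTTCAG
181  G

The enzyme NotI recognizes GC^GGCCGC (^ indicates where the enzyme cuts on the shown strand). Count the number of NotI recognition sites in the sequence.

3

GCGGCCGC occurs starting at positions 11, 24, 71.
NotI cuts at 3 sites.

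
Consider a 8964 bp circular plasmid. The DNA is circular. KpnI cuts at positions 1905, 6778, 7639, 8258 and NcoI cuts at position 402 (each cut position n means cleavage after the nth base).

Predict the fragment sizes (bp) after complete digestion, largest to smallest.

4873, 1503, 1108, 861, 619 bp

Combined cut positions (sorted): 402, 1905, 6778, 7639, 8258.
Circular molecule, 5 cuts → 5 fragments:
  1905 − 402 = 1503 bp
  6778 − 1905 = 4873 bp
  7639 − 6778 = 861 bp
  8258 − 7639 = 619 bp
  wrap: 8964 − 8258 + 402 = 1108 bp
Sorted largest to smallest: 4873, 1503, 1108, 861, 619 bp.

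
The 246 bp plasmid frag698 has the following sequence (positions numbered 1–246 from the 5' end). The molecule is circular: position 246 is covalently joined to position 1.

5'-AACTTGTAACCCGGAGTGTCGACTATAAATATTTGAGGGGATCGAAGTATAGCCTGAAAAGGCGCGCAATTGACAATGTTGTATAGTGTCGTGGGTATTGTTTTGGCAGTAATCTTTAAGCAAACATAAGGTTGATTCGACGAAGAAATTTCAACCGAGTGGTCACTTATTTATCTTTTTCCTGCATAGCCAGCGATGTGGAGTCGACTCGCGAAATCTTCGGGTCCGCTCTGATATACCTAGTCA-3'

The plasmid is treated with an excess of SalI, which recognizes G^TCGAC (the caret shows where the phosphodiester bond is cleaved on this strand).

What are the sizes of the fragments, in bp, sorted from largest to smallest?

SalI sites (GTCGAC) start at positions 18, 203.
SalI cuts after the first base of each site, so after positions 18, 203.
Circular molecule, 2 cuts → 2 fragments:
  19–203 → 185 bp
  204–246 then 1–18 → 43 + 18 = 61 bp
Sorted largest to smallest: 185, 61 bp.

185, 61 bp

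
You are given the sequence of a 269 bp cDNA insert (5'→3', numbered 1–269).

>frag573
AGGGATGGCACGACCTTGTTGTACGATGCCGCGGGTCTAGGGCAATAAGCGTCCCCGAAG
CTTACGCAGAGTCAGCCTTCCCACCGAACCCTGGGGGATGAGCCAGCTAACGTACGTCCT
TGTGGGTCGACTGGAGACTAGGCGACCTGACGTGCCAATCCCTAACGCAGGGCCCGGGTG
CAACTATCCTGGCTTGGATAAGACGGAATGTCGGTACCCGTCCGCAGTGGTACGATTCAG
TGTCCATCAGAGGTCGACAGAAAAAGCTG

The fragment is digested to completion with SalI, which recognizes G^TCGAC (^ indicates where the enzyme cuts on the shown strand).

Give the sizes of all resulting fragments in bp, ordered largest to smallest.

SalI sites (GTCGAC) start at positions 126, 253.
SalI cuts after the first base of each site, so after positions 126, 253.
Linear molecule, 2 cuts → 3 fragments:
  1–126 → 126 bp
  127–253 → 127 bp
  254–269 → 16 bp
Sorted largest to smallest: 127, 126, 16 bp.

127, 126, 16 bp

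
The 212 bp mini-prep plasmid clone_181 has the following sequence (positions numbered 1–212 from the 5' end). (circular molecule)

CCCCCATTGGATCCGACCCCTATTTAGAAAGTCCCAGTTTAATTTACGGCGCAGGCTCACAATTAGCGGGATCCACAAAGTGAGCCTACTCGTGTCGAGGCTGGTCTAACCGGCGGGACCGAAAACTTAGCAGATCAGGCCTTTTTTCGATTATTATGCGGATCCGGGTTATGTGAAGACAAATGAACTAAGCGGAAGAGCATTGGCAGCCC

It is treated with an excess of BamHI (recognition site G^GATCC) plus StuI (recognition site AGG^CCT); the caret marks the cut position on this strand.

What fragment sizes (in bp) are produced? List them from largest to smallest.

70, 61, 60, 21 bp

BamHI sites (GGATCC) start at positions 9, 69, 160.
BamHI cuts after the first base of each site, so after positions 9, 69, 160.
The StuI site (AGGCCT) starts at position 137.
StuI cuts after base 3 of each site, so after position 139.
Combined cut positions: 9, 69, 139, 160.
Circular molecule, 4 cuts → 4 fragments:
  10–69 → 60 bp
  70–139 → 70 bp
  140–160 → 21 bp
  161–212 then 1–9 → 52 + 9 = 61 bp
Sorted largest to smallest: 70, 61, 60, 21 bp.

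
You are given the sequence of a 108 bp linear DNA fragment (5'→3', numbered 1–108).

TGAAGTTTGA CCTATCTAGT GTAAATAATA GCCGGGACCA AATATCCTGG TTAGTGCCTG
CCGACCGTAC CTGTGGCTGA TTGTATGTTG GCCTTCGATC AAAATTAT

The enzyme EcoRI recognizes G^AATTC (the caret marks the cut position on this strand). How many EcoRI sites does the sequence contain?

0

No occurrence of GAATTC is present in the sequence.
EcoRI does not cut: 0 sites.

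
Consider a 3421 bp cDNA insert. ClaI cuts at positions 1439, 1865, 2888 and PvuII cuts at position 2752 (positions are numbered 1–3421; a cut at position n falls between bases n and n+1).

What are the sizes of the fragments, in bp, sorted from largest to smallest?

1439, 887, 533, 426, 136 bp

Combined cut positions (sorted): 1439, 1865, 2752, 2888.
Linear molecule, 4 cuts → 5 fragments:
  1439 − 0 = 1439 bp
  1865 − 1439 = 426 bp
  2752 − 1865 = 887 bp
  2888 − 2752 = 136 bp
  3421 − 2888 = 533 bp
Sorted largest to smallest: 1439, 887, 533, 426, 136 bp.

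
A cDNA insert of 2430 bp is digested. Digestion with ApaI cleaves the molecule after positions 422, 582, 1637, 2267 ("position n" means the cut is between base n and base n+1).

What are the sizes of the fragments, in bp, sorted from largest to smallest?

Linear molecule, 4 cuts → 5 fragments:
  422 − 0 = 422 bp
  582 − 422 = 160 bp
  1637 − 582 = 1055 bp
  2267 − 1637 = 630 bp
  2430 − 2267 = 163 bp
Sorted largest to smallest: 1055, 630, 422, 163, 160 bp.

1055, 630, 422, 163, 160 bp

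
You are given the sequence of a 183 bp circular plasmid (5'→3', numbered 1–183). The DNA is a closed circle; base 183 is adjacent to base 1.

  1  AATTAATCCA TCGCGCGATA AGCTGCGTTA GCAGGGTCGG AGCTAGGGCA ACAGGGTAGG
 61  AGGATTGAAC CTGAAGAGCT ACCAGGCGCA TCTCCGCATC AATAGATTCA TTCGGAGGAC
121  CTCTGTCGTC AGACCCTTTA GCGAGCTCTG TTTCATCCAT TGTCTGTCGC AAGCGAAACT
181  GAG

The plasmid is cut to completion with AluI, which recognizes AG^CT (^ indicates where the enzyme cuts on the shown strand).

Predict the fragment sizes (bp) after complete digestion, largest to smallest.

67, 60, 36, 20 bp

AluI sites (AGCT) start at positions 21, 41, 77, 144.
AluI cuts after base 2 of each site, so after positions 22, 42, 78, 145.
Circular molecule, 4 cuts → 4 fragments:
  23–42 → 20 bp
  43–78 → 36 bp
  79–145 → 67 bp
  146–183 then 1–22 → 38 + 22 = 60 bp
Sorted largest to smallest: 67, 60, 36, 20 bp.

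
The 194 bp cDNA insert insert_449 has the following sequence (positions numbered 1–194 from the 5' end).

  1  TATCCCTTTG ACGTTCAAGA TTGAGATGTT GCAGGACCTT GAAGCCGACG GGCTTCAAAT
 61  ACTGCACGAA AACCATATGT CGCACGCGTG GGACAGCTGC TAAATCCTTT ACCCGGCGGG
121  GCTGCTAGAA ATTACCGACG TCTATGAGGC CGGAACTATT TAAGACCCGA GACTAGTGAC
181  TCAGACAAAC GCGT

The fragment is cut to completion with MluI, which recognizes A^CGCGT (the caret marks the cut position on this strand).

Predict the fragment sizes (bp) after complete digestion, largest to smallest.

105, 84, 5 bp

MluI sites (ACGCGT) start at positions 84, 189.
MluI cuts after the first base of each site, so after positions 84, 189.
Linear molecule, 2 cuts → 3 fragments:
  1–84 → 84 bp
  85–189 → 105 bp
  190–194 → 5 bp
Sorted largest to smallest: 105, 84, 5 bp.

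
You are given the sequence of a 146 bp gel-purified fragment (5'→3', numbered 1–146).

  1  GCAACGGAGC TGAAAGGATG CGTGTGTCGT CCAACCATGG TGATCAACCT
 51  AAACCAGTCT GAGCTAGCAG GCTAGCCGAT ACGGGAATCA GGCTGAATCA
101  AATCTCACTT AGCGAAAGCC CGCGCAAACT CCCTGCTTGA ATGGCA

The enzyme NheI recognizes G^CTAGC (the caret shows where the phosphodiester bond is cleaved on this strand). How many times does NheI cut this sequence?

GCTAGC occurs starting at positions 63, 71.
NheI cuts at 2 sites.

2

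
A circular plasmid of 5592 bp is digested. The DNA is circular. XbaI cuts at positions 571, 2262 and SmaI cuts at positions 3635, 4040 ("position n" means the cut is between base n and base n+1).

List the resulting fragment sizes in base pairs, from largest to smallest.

2123, 1691, 1373, 405 bp

Combined cut positions (sorted): 571, 2262, 3635, 4040.
Circular molecule, 4 cuts → 4 fragments:
  2262 − 571 = 1691 bp
  3635 − 2262 = 1373 bp
  4040 − 3635 = 405 bp
  wrap: 5592 − 4040 + 571 = 2123 bp
Sorted largest to smallest: 2123, 1691, 1373, 405 bp.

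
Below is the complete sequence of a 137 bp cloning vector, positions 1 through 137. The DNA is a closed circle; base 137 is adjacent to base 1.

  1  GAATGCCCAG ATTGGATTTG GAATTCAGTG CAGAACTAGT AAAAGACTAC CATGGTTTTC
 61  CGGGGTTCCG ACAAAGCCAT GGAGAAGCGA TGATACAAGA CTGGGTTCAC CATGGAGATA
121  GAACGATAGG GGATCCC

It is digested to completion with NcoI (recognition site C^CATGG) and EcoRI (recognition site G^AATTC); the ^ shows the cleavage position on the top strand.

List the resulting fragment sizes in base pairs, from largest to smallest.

48, 33, 29, 27 bp

NcoI sites (CCATGG) start at positions 50, 77, 110.
NcoI cuts after the first base of each site, so after positions 50, 77, 110.
The EcoRI site (GAATTC) starts at position 21.
EcoRI cuts after the first base of each site, so after position 21.
Combined cut positions: 21, 50, 77, 110.
Circular molecule, 4 cuts → 4 fragments:
  22–50 → 29 bp
  51–77 → 27 bp
  78–110 → 33 bp
  111–137 then 1–21 → 27 + 21 = 48 bp
Sorted largest to smallest: 48, 33, 29, 27 bp.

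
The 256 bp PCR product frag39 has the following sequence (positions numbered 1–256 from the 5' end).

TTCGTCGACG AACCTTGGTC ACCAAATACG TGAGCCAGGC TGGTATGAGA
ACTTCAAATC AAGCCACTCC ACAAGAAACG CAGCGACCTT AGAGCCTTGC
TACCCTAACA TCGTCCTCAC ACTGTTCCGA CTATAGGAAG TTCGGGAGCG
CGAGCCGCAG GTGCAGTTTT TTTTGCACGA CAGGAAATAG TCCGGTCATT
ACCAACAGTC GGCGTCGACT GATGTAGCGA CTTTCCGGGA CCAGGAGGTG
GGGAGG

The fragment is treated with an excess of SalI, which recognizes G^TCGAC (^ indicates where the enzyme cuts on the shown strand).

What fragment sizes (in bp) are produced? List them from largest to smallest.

210, 42, 4 bp

SalI sites (GTCGAC) start at positions 4, 214.
SalI cuts after the first base of each site, so after positions 4, 214.
Linear molecule, 2 cuts → 3 fragments:
  1–4 → 4 bp
  5–214 → 210 bp
  215–256 → 42 bp
Sorted largest to smallest: 210, 42, 4 bp.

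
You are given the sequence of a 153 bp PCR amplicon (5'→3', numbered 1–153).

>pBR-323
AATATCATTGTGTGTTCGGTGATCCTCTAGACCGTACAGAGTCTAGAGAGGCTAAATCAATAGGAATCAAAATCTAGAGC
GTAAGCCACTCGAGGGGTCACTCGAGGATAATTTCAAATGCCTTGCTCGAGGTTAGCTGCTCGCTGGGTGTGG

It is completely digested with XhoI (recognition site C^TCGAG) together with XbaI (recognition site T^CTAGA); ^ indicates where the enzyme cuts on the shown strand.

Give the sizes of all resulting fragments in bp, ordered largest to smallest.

31, 27, 26, 25, 16, 16, 12 bp

XhoI sites (CTCGAG) start at positions 89, 101, 126.
XhoI cuts after the first base of each site, so after positions 89, 101, 126.
XbaI sites (TCTAGA) start at positions 26, 42, 73.
XbaI cuts after the first base of each site, so after positions 26, 42, 73.
Combined cut positions: 26, 42, 73, 89, 101, 126.
Linear molecule, 6 cuts → 7 fragments:
  1–26 → 26 bp
  27–42 → 16 bp
  43–73 → 31 bp
  74–89 → 16 bp
  90–101 → 12 bp
  102–126 → 25 bp
  127–153 → 27 bp
Sorted largest to smallest: 31, 27, 26, 25, 16, 16, 12 bp.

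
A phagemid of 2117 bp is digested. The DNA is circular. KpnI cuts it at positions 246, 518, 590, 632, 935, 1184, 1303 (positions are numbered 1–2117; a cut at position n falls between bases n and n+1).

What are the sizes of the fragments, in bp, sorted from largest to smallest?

1060, 303, 272, 249, 119, 72, 42 bp

Circular molecule, 7 cuts → 7 fragments:
  518 − 246 = 272 bp
  590 − 518 = 72 bp
  632 − 590 = 42 bp
  935 − 632 = 303 bp
  1184 − 935 = 249 bp
  1303 − 1184 = 119 bp
  wrap: 2117 − 1303 + 246 = 1060 bp
Sorted largest to smallest: 1060, 303, 272, 249, 119, 72, 42 bp.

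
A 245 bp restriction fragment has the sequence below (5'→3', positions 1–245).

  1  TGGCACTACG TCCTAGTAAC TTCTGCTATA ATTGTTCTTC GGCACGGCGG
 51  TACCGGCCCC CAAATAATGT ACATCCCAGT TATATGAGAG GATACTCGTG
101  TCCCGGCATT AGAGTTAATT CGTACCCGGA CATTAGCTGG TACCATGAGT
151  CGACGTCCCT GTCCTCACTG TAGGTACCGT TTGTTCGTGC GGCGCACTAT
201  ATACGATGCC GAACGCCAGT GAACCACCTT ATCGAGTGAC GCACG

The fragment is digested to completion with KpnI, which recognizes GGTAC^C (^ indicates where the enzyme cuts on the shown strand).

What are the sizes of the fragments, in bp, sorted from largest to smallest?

KpnI sites (GGTACC) start at positions 49, 139, 173.
KpnI cuts after base 5 of each site (before the last base), so after positions 53, 143, 177.
Linear molecule, 3 cuts → 4 fragments:
  1–53 → 53 bp
  54–143 → 90 bp
  144–177 → 34 bp
  178–245 → 68 bp
Sorted largest to smallest: 90, 68, 53, 34 bp.

90, 68, 53, 34 bp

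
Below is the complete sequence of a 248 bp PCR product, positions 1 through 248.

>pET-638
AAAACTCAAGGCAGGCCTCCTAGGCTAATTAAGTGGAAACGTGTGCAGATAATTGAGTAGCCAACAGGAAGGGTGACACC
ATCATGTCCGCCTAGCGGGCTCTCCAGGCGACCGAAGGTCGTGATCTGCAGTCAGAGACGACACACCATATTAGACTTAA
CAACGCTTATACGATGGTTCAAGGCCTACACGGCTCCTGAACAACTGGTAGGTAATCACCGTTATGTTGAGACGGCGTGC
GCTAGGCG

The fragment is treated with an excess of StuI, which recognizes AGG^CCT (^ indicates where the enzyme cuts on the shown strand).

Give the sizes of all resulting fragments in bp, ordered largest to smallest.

169, 64, 15 bp

StuI sites (AGGCCT) start at positions 13, 182.
StuI cuts after base 3 of each site, so after positions 15, 184.
Linear molecule, 2 cuts → 3 fragments:
  1–15 → 15 bp
  16–184 → 169 bp
  185–248 → 64 bp
Sorted largest to smallest: 169, 64, 15 bp.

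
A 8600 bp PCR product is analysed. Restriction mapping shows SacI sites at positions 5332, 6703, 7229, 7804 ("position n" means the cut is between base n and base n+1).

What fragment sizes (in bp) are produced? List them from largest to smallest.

Linear molecule, 4 cuts → 5 fragments:
  5332 − 0 = 5332 bp
  6703 − 5332 = 1371 bp
  7229 − 6703 = 526 bp
  7804 − 7229 = 575 bp
  8600 − 7804 = 796 bp
Sorted largest to smallest: 5332, 1371, 796, 575, 526 bp.

5332, 1371, 796, 575, 526 bp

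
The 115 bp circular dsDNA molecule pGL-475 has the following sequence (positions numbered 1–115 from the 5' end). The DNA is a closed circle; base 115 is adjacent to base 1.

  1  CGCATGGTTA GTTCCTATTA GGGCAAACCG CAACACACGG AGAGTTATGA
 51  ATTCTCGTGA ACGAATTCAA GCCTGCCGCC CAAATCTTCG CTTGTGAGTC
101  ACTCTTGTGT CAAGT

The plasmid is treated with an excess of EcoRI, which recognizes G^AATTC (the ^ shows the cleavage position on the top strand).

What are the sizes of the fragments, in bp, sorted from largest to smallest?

EcoRI sites (GAATTC) start at positions 49, 63.
EcoRI cuts after the first base of each site, so after positions 49, 63.
Circular molecule, 2 cuts → 2 fragments:
  50–63 → 14 bp
  64–115 then 1–49 → 52 + 49 = 101 bp
Sorted largest to smallest: 101, 14 bp.

101, 14 bp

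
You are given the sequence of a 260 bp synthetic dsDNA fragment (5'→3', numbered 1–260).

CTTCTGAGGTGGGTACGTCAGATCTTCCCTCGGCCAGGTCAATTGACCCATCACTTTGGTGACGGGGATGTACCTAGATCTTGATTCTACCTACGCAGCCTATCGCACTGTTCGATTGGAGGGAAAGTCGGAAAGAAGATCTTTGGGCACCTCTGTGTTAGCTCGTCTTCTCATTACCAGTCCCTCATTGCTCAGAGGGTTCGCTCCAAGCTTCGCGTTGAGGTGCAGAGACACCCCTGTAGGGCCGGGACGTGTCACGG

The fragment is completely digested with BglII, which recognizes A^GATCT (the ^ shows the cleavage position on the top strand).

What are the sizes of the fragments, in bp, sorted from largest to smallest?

123, 61, 56, 20 bp

BglII sites (AGATCT) start at positions 20, 76, 137.
BglII cuts after the first base of each site, so after positions 20, 76, 137.
Linear molecule, 3 cuts → 4 fragments:
  1–20 → 20 bp
  21–76 → 56 bp
  77–137 → 61 bp
  138–260 → 123 bp
Sorted largest to smallest: 123, 61, 56, 20 bp.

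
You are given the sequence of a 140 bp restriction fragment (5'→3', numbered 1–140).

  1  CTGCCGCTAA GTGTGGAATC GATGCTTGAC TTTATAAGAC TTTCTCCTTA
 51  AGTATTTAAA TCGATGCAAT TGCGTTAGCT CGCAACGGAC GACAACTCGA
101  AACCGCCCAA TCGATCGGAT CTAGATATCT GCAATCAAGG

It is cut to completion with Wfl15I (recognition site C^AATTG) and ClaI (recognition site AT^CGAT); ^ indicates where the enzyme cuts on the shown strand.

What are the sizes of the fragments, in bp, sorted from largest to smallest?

44, 42, 29, 19, 6 bp

The Wfl15I site (CAATTG) starts at position 67.
Wfl15I cuts after the first base of each site, so after position 67.
ClaI sites (ATCGAT) start at positions 18, 60, 110.
ClaI cuts after base 2 of each site, so after positions 19, 61, 111.
Combined cut positions: 19, 61, 67, 111.
Linear molecule, 4 cuts → 5 fragments:
  1–19 → 19 bp
  20–61 → 42 bp
  62–67 → 6 bp
  68–111 → 44 bp
  112–140 → 29 bp
Sorted largest to smallest: 44, 42, 29, 19, 6 bp.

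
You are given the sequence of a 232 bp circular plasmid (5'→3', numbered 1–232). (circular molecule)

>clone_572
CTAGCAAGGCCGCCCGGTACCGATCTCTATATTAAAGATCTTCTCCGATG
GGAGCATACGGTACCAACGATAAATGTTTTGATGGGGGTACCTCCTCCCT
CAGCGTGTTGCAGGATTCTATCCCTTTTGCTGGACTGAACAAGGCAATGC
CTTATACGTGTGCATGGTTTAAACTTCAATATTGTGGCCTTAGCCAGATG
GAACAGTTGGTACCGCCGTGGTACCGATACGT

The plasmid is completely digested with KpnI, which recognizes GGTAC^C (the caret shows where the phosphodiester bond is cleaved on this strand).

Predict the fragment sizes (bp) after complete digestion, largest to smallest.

KpnI sites (GGTACC) start at positions 16, 60, 87, 209, 220.
KpnI cuts after base 5 of each site (before the last base), so after positions 20, 64, 91, 213, 224.
Circular molecule, 5 cuts → 5 fragments:
  21–64 → 44 bp
  65–91 → 27 bp
  92–213 → 122 bp
  214–224 → 11 bp
  225–232 then 1–20 → 8 + 20 = 28 bp
Sorted largest to smallest: 122, 44, 28, 27, 11 bp.

122, 44, 28, 27, 11 bp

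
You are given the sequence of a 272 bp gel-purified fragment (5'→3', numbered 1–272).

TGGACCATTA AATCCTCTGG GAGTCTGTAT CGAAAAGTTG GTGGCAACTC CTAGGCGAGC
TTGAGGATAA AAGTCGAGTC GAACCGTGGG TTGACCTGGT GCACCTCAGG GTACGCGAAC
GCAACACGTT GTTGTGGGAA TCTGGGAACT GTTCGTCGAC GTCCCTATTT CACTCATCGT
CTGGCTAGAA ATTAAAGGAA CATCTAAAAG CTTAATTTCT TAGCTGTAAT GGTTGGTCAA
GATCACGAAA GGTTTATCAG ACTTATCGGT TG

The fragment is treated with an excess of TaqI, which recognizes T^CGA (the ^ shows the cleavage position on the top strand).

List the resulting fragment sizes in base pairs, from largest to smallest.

TaqI sites (TCGA) start at positions 30, 74, 79, 156.
TaqI cuts after the first base of each site, so after positions 30, 74, 79, 156.
Linear molecule, 4 cuts → 5 fragments:
  1–30 → 30 bp
  31–74 → 44 bp
  75–79 → 5 bp
  80–156 → 77 bp
  157–272 → 116 bp
Sorted largest to smallest: 116, 77, 44, 30, 5 bp.

116, 77, 44, 30, 5 bp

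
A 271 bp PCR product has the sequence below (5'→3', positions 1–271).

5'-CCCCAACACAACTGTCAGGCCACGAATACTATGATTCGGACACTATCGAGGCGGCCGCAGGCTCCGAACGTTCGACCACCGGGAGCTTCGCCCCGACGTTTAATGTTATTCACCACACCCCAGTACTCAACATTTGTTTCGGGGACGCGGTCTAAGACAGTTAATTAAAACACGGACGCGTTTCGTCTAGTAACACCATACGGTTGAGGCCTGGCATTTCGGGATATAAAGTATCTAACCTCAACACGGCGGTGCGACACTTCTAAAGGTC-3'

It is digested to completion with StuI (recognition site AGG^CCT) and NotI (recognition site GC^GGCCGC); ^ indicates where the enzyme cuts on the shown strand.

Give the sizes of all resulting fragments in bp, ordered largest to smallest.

157, 62, 52 bp

The StuI site (AGGCCT) starts at position 207.
StuI cuts after base 3 of each site, so after position 209.
The NotI site (GCGGCCGC) starts at position 51.
NotI cuts after base 2 of each site, so after position 52.
Combined cut positions: 52, 209.
Linear molecule, 2 cuts → 3 fragments:
  1–52 → 52 bp
  53–209 → 157 bp
  210–271 → 62 bp
Sorted largest to smallest: 157, 62, 52 bp.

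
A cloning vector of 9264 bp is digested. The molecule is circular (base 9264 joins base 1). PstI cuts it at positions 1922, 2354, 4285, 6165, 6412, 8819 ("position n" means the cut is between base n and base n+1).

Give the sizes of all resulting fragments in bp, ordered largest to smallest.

Circular molecule, 6 cuts → 6 fragments:
  2354 − 1922 = 432 bp
  4285 − 2354 = 1931 bp
  6165 − 4285 = 1880 bp
  6412 − 6165 = 247 bp
  8819 − 6412 = 2407 bp
  wrap: 9264 − 8819 + 1922 = 2367 bp
Sorted largest to smallest: 2407, 2367, 1931, 1880, 432, 247 bp.

2407, 2367, 1931, 1880, 432, 247 bp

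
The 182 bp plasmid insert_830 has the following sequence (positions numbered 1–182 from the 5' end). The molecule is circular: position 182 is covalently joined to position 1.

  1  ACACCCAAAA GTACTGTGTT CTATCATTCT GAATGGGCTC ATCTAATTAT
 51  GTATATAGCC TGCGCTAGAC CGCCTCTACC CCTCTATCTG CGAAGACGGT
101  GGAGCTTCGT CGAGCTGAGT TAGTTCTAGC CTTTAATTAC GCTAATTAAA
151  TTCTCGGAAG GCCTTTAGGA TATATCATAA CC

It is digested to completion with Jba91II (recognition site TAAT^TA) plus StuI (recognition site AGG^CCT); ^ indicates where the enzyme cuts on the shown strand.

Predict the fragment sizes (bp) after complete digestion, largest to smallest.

90, 68, 15, 9 bp

Jba91II sites (TAATTA) start at positions 44, 134, 143.
Jba91II cuts after base 4 of each site, so after positions 47, 137, 146.
The StuI site (AGGCCT) starts at position 159.
StuI cuts after base 3 of each site, so after position 161.
Combined cut positions: 47, 137, 146, 161.
Circular molecule, 4 cuts → 4 fragments:
  48–137 → 90 bp
  138–146 → 9 bp
  147–161 → 15 bp
  162–182 then 1–47 → 21 + 47 = 68 bp
Sorted largest to smallest: 90, 68, 15, 9 bp.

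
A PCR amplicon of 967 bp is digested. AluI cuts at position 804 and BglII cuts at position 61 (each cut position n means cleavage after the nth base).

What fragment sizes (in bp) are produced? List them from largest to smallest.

Combined cut positions (sorted): 61, 804.
Linear molecule, 2 cuts → 3 fragments:
  61 − 0 = 61 bp
  804 − 61 = 743 bp
  967 − 804 = 163 bp
Sorted largest to smallest: 743, 163, 61 bp.

743, 163, 61 bp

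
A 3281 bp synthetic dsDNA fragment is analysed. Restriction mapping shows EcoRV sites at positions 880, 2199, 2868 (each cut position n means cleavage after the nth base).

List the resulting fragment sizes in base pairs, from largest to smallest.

Linear molecule, 3 cuts → 4 fragments:
  880 − 0 = 880 bp
  2199 − 880 = 1319 bp
  2868 − 2199 = 669 bp
  3281 − 2868 = 413 bp
Sorted largest to smallest: 1319, 880, 669, 413 bp.

1319, 880, 669, 413 bp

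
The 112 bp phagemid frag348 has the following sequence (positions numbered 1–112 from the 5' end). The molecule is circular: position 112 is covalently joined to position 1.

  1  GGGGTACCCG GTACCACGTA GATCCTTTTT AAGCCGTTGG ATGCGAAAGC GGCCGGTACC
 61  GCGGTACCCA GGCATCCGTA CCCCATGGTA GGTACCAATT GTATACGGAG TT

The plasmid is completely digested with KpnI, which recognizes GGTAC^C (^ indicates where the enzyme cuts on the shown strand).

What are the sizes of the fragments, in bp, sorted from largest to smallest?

45, 28, 24, 8, 7 bp

KpnI sites (GGTACC) start at positions 3, 10, 55, 63, 91.
KpnI cuts after base 5 of each site (before the last base), so after positions 7, 14, 59, 67, 95.
Circular molecule, 5 cuts → 5 fragments:
  8–14 → 7 bp
  15–59 → 45 bp
  60–67 → 8 bp
  68–95 → 28 bp
  96–112 then 1–7 → 17 + 7 = 24 bp
Sorted largest to smallest: 45, 28, 24, 8, 7 bp.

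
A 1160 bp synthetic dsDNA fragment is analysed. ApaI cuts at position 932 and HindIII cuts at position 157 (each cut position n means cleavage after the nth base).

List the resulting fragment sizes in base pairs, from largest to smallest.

Combined cut positions (sorted): 157, 932.
Linear molecule, 2 cuts → 3 fragments:
  157 − 0 = 157 bp
  932 − 157 = 775 bp
  1160 − 932 = 228 bp
Sorted largest to smallest: 775, 228, 157 bp.

775, 228, 157 bp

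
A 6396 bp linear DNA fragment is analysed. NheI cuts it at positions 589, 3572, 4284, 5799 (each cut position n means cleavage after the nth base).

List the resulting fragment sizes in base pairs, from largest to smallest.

2983, 1515, 712, 597, 589 bp

Linear molecule, 4 cuts → 5 fragments:
  589 − 0 = 589 bp
  3572 − 589 = 2983 bp
  4284 − 3572 = 712 bp
  5799 − 4284 = 1515 bp
  6396 − 5799 = 597 bp
Sorted largest to smallest: 2983, 1515, 712, 597, 589 bp.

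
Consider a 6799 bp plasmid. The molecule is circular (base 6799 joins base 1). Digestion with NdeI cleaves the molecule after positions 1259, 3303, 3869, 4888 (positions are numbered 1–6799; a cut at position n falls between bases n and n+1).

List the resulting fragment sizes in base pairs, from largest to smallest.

Circular molecule, 4 cuts → 4 fragments:
  3303 − 1259 = 2044 bp
  3869 − 3303 = 566 bp
  4888 − 3869 = 1019 bp
  wrap: 6799 − 4888 + 1259 = 3170 bp
Sorted largest to smallest: 3170, 2044, 1019, 566 bp.

3170, 2044, 1019, 566 bp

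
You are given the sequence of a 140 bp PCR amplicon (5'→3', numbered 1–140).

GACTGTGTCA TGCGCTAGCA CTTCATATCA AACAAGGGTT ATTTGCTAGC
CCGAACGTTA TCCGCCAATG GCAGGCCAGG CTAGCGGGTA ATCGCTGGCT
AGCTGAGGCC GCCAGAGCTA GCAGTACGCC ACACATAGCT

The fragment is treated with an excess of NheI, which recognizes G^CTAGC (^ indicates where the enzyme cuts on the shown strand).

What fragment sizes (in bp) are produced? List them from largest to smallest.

35, 31, 23, 19, 18, 14 bp

NheI sites (GCTAGC) start at positions 14, 45, 80, 98, 117.
NheI cuts after the first base of each site, so after positions 14, 45, 80, 98, 117.
Linear molecule, 5 cuts → 6 fragments:
  1–14 → 14 bp
  15–45 → 31 bp
  46–80 → 35 bp
  81–98 → 18 bp
  99–117 → 19 bp
  118–140 → 23 bp
Sorted largest to smallest: 35, 31, 23, 19, 18, 14 bp.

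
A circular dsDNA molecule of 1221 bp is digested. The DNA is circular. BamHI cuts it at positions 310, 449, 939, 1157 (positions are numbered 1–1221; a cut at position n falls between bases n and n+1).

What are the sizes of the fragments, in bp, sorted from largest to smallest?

490, 374, 218, 139 bp

Circular molecule, 4 cuts → 4 fragments:
  449 − 310 = 139 bp
  939 − 449 = 490 bp
  1157 − 939 = 218 bp
  wrap: 1221 − 1157 + 310 = 374 bp
Sorted largest to smallest: 490, 374, 218, 139 bp.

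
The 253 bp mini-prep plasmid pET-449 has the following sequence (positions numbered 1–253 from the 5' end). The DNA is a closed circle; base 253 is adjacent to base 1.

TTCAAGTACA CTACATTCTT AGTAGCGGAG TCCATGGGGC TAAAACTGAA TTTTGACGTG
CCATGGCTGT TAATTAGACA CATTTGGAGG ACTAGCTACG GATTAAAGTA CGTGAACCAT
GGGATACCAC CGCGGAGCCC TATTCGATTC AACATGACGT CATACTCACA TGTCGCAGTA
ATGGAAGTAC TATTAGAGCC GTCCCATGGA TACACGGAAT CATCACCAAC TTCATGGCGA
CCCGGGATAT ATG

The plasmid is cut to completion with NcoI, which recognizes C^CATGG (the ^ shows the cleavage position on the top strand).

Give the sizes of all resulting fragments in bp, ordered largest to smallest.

87, 81, 56, 29 bp

NcoI sites (CCATGG) start at positions 32, 61, 117, 204.
NcoI cuts after the first base of each site, so after positions 32, 61, 117, 204.
Circular molecule, 4 cuts → 4 fragments:
  33–61 → 29 bp
  62–117 → 56 bp
  118–204 → 87 bp
  205–253 then 1–32 → 49 + 32 = 81 bp
Sorted largest to smallest: 87, 81, 56, 29 bp.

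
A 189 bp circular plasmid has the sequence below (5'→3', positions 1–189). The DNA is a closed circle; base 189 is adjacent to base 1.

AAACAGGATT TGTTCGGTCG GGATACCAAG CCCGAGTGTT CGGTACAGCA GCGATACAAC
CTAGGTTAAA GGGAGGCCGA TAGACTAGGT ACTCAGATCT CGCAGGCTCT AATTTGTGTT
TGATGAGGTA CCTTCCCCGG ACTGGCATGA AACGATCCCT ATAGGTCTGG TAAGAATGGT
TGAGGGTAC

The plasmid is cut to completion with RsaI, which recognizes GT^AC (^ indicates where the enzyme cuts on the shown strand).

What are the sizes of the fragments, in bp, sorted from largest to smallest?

RsaI sites (GTAC) start at positions 43, 89, 128, 186.
RsaI cuts after base 2 of each site, so after positions 44, 90, 129, 187.
Circular molecule, 4 cuts → 4 fragments:
  45–90 → 46 bp
  91–129 → 39 bp
  130–187 → 58 bp
  188–189 then 1–44 → 2 + 44 = 46 bp
Sorted largest to smallest: 58, 46, 46, 39 bp.

58, 46, 46, 39 bp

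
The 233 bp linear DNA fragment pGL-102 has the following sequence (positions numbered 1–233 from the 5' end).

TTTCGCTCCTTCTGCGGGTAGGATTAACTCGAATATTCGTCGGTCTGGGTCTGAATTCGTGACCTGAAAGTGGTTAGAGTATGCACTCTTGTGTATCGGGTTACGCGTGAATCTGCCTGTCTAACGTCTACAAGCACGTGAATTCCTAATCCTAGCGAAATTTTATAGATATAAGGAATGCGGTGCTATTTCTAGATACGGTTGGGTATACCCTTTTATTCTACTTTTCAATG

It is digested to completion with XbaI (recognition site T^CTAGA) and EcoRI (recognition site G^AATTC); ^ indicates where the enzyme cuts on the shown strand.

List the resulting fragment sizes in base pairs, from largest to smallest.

The XbaI site (TCTAGA) starts at position 191.
XbaI cuts after the first base of each site, so after position 191.
EcoRI sites (GAATTC) start at positions 53, 140.
EcoRI cuts after the first base of each site, so after positions 53, 140.
Combined cut positions: 53, 140, 191.
Linear molecule, 3 cuts → 4 fragments:
  1–53 → 53 bp
  54–140 → 87 bp
  141–191 → 51 bp
  192–233 → 42 bp
Sorted largest to smallest: 87, 53, 51, 42 bp.

87, 53, 51, 42 bp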